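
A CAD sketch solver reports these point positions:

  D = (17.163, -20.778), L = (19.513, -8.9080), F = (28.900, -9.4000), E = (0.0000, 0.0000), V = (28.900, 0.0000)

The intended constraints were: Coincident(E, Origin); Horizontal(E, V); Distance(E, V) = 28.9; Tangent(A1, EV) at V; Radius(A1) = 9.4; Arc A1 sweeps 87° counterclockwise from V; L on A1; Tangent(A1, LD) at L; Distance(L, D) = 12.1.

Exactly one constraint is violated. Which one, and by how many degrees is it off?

Tangent(A1, LD) at L — off by 8.20°.

E = (0.00, 0.00) ✓; E.y = 0.00, V.y = 0.00 ✓; |EV| = 28.90 ✓; ∠(FV, VE) = 90.00° ✓; |FV| = 9.400 ✓; bearing(F→L) − bearing(F→V) = 87.00° ✓; |FL| = 9.400 ✓; ∠(FL, LD) = 98.20° ✗; |LD| = 12.10 ✓.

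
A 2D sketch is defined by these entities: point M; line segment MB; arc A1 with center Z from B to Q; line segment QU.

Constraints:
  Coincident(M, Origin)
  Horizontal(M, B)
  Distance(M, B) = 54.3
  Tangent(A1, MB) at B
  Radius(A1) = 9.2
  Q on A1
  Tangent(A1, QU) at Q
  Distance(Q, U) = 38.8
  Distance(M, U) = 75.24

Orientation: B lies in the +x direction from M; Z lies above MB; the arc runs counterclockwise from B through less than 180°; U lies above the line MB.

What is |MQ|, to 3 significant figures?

64.3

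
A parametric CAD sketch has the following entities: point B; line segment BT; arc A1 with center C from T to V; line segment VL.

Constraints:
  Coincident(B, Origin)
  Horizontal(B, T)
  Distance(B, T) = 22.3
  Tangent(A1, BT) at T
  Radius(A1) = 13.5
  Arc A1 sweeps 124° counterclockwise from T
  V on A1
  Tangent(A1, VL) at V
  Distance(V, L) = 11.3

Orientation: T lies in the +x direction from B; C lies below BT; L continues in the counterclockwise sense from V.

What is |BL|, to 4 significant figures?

35.06

B is at the origin; B and T share the same y with |BT| = 22.3 and T on the +x side, so T = (22.30, 0.000). Tangency of A1 to BT means the radius CT is perpendicular to BT, so C = T + (0, -13.5) = (22.30, -13.50). On A1, T sits at bearing 90° from C; a 124° counterclockwise sweep puts V at bearing 214°, so V = C + 13.5·(cos 214°, sin 214°) = (11.11, -21.05). The tangent condition forces CV to be normal to VL, so VL runs along (−sin 214°, cos 214°); with |VL| = 11.3, L = (17.43, -30.42). Then |BL| = |L − B| = 35.06.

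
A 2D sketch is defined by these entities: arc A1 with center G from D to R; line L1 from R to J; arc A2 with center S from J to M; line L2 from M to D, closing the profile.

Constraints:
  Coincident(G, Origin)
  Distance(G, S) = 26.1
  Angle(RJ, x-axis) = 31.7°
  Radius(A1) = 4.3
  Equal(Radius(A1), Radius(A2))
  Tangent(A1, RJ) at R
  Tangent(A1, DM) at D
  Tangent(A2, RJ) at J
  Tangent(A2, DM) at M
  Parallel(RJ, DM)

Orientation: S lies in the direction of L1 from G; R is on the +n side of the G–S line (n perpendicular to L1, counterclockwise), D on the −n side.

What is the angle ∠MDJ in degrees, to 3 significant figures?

18.2°

The slot axis is L1's direction at 31.7°, so u = (cos 31.7°, sin 31.7°) = (0.851, 0.525) and n = (−sin 31.7°, cos 31.7°) = (-0.525, 0.851). G is at the origin and S lies 26.1 along u from G, so S = 26.1·u = (22.2, 13.7). Tangency of A1 to both parallel lines with radius 4.3 puts R and D at G ± 4.3·n: R = (-2.26, 3.66), D = (2.26, -3.66). Equal radii place J and M the same way about S: J = S + 4.3·n = (19.9, 17.4), M = S − 4.3·n = (24.5, 10.1). Then cos ∠MDJ = DM·DJ / (|DM||DJ|), giving 18.2°.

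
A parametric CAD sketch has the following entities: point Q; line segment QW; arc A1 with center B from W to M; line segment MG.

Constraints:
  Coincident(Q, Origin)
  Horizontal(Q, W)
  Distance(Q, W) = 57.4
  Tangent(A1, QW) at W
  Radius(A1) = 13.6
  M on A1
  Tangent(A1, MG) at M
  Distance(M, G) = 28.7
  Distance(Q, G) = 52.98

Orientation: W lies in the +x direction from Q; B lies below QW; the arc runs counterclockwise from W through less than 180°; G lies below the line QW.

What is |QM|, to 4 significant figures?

45.39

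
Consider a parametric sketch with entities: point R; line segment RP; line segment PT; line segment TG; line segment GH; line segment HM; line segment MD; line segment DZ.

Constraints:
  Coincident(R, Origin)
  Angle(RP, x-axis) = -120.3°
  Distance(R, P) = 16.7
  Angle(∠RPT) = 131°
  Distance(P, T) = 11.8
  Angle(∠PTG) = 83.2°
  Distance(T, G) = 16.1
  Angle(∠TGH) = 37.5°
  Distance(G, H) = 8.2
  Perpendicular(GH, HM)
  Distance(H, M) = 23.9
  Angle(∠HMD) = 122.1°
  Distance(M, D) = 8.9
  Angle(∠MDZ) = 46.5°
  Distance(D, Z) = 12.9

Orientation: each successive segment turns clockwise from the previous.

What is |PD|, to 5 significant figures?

34.183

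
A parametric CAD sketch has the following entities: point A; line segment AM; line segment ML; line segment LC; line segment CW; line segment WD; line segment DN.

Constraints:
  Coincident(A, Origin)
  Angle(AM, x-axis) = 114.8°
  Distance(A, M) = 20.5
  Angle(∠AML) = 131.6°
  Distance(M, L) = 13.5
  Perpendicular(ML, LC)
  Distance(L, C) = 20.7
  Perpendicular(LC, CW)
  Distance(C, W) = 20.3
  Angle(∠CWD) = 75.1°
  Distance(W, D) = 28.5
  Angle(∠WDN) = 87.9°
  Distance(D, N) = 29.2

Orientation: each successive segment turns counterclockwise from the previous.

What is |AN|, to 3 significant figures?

44.2

A is at the origin; AM runs at 114.8° with length 20.5, so M = (-8.60, 18.6). ∠AML = 131.6° gives ML at 163° from the x-axis; with |ML| = 13.5, L = (-21.5, 22.5). The perpendicularity gives LC at right angles to ML, so LC runs at -107°; with |LC| = 20.7, C = (-27.5, 2.69). LC ⟂ CW, so CW runs at -16.8°; with |CW| = 20.3, W = (-8.07, -3.17). ∠CWD = 75.1° gives WD at 88.1° from the x-axis; with |WD| = 28.5, D = (-7.13, 25.3). ∠WDN = 87.9° gives DN at -180° from the x-axis; with |DN| = 29.2, N = (-36.3, 25.2). Then |AN| = |N − A| = 44.2.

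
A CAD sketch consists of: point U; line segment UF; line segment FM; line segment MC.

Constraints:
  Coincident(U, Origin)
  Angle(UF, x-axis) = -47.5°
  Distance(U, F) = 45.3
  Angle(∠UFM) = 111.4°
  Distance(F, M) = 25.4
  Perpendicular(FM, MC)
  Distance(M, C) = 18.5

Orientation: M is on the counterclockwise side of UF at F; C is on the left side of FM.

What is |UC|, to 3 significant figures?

48.2

U is at the origin; UF runs at -47.5° with length 45.3, so F = 45.3·(cos -47.5°, sin -47.5°) = (30.6, -33.4). ∠UFM = 111.4°, so FM runs at -47.5° + (180° − 111.4°) = 21.1° from the x-axis; with |FM| = 25.4, M = F + 25.4·(cos 21.1°, sin 21.1°) = (54.3, -24.3). FM ⟂ MC; with |MC| = 18.5 on the left of FM, C = M + 18.5·(-0.360, 0.933) = (47.6, -7.00). Then |UC| = |C − U| = 48.2.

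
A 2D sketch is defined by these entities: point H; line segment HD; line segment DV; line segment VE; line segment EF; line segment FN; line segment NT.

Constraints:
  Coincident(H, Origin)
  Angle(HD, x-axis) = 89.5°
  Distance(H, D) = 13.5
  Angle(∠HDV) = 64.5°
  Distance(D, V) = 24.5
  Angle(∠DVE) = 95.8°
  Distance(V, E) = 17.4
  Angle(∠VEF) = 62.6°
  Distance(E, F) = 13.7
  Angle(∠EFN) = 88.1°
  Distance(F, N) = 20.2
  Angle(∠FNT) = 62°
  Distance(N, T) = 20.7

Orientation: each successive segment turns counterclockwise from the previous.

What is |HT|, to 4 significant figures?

28.74

H is at the origin; HD runs at 89.5° with length 13.5, so D = (0.1178, 13.50). ∠HDV = 64.5° gives DV at -155.0° from the x-axis; with |DV| = 24.5, V = (-22.09, 3.145). ∠DVE = 95.8° gives VE at -70.80° from the x-axis; with |VE| = 17.4, E = (-16.36, -13.29). ∠VEF = 62.6° gives EF at 46.60° from the x-axis; with |EF| = 13.7, F = (-6.951, -3.333). ∠EFN = 88.1° gives FN at 138.5° from the x-axis; with |FN| = 20.2, N = (-22.08, 10.05). ∠FNT = 62.0° gives NT at -103.5° from the x-axis; with |NT| = 20.7, T = (-26.91, -10.08). Then |HT| = |T − H| = 28.74.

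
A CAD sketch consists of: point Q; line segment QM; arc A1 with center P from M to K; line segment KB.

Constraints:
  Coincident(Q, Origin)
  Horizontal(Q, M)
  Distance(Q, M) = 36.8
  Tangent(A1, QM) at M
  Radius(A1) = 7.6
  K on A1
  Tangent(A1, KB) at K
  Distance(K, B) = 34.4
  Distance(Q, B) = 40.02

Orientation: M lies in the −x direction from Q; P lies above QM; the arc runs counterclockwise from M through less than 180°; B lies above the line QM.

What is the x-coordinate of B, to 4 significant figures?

-16.56

Checks: |PK| = 7.600 ✓; ∠(PK, KB) = 90.00° ✓; |KB| = 34.40 ✓; |QB| = 40.02 ✓.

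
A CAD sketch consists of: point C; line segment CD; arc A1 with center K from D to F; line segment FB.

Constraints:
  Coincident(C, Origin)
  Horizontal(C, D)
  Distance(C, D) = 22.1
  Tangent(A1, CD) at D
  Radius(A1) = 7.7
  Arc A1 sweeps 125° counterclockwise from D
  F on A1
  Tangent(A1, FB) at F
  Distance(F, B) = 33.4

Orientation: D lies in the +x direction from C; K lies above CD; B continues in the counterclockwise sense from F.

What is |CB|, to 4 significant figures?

40.55

C is at the origin; CD is horizontal with |CD| = 22.1 and D on the +x side, so D = (22.10, 0.000). The tangent condition forces KD to be normal to CD, so K = D + (0, 7.7) = (22.10, 7.700). On A1, D sits at bearing -90° from K; a 125° counterclockwise sweep puts F at bearing 35°, so F = K + 7.7·(cos 35°, sin 35°) = (28.41, 12.12). The tangent condition forces KF to be normal to FB, so FB runs along (−sin 35°, cos 35°); with |FB| = 33.4, B = (9.250, 39.48). Then |CB| = |B − C| = 40.55.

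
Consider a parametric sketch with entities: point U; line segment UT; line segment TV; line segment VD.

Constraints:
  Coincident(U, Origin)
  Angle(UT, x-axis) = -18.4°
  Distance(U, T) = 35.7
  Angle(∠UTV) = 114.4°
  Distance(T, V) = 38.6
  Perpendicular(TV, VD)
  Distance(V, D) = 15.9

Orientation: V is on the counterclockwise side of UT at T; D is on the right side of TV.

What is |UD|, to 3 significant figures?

72.0

U is at the origin; UT runs at -18.4° with length 35.7, so T = 35.7·(cos -18.4°, sin -18.4°) = (33.9, -11.3). ∠UTV = 114.4°, so TV runs at -18.4° + (180° − 114.4°) = 47.2° from the x-axis; with |TV| = 38.6, V = T + 38.6·(cos 47.2°, sin 47.2°) = (60.1, 17.1). TV is perpendicular to VD; with |VD| = 15.9 on the right of TV, D = V + 15.9·(0.734, -0.679) = (71.8, 6.25). Then |UD| = |D − U| = 72.0.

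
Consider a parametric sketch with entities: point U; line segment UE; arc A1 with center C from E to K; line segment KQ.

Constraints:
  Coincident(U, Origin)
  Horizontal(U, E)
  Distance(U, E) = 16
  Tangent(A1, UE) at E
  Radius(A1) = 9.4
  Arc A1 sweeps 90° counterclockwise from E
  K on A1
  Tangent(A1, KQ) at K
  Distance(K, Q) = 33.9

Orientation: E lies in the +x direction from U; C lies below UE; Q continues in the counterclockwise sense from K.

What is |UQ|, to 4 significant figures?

43.80

U is at the origin; U and E share the same y with |UE| = 16.0 and E on the +x side, so E = (16.00, 0.000). A1 meets UE tangentially, so CE is at right angles to UE, so C = E + (0, -9.4) = (16.00, -9.400). On A1, E sits at bearing 90° from C; a 90° counterclockwise sweep puts K at bearing 180°, so K = C + 9.4·(cos 180°, sin 180°) = (6.600, -9.400). Since A1 is tangent to KQ there, CK ⟂ KQ, so KQ runs along (−sin 180°, cos 180°); with |KQ| = 33.9, Q = (6.600, -43.30). Then |UQ| = |Q − U| = 43.80.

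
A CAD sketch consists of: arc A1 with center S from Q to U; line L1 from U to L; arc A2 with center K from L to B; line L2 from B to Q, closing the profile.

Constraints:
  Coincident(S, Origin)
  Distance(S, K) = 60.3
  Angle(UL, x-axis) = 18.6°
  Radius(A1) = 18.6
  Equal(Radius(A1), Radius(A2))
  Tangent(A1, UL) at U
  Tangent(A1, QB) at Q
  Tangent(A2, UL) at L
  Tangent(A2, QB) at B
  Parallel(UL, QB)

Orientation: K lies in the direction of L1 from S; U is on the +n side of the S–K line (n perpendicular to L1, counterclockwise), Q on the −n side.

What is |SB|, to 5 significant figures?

63.103

The slot axis is L1's direction at 18.6°, so u = (cos 18.6°, sin 18.6°) = (0.94777, 0.31896) and n = (−sin 18.6°, cos 18.6°) = (-0.31896, 0.94777). S is at the origin and K lies 60.3 along u from S, so K = 60.3·u = (57.150, 19.233). Tangency of A1 to both parallel lines with radius 18.6 puts U and Q at S ± 18.6·n: U = (-5.9326, 17.628), Q = (5.9326, -17.628). Equal radii place L and B the same way about K: L = K + 18.6·n = (51.218, 36.862), B = K − 18.6·n = (63.083, 1.6048). Then |SB| = |B − S| = 63.103.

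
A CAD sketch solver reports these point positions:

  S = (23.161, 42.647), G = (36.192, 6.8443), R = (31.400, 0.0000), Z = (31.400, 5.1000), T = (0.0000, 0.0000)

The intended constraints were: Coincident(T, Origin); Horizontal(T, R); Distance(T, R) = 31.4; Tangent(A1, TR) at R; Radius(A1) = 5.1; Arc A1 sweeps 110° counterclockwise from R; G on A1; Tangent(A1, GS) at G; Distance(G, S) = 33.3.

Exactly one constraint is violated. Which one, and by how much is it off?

Distance(G, S) = 33.3 — off by 4.80.

T = (0.00, 0.00) ✓; T.y = 0.00, R.y = 0.00 ✓; |TR| = 31.40 ✓; ∠(ZR, RT) = 90.00° ✓; |ZR| = 5.100 ✓; bearing(Z→G) − bearing(Z→R) = 110.0° ✓; |ZG| = 5.100 ✓; ∠(ZG, GS) = 90.00° ✓; |GS| = 38.10 ✗.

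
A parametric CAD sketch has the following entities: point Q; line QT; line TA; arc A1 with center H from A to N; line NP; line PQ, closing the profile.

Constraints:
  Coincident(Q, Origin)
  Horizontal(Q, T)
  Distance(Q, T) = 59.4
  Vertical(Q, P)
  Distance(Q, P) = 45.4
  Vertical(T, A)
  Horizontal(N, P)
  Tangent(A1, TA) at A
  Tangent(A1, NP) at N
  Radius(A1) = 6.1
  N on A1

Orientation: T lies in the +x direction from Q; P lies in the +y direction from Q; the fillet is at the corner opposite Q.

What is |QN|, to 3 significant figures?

70.0

The virtual corner opposite Q is at (59.4, 45.4). Since A1 is tangent to TA there, HA ⟂ TA and tangency of A1 to NP means the radius HN is perpendicular to NP, with radius 6.1, so the center H sits 6.1 in from both sides at H = (53.3, 39.3). That places the tangent points at A = (59.4, 39.3) on TA and N = (53.3, 45.4) on NP. Then |QN| = |N − Q| = 70.0.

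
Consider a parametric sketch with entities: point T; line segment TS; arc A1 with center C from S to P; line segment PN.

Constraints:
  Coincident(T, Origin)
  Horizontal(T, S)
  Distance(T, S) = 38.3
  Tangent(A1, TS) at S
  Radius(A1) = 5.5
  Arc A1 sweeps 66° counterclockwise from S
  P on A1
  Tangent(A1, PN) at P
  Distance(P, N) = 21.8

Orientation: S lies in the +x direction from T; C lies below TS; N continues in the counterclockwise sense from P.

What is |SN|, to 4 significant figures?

27.02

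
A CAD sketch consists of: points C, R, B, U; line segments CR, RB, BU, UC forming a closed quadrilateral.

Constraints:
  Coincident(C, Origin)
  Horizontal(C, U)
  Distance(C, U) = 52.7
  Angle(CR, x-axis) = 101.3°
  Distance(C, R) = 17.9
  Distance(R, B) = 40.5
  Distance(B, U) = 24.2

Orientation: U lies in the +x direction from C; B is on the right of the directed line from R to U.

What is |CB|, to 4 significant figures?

29.95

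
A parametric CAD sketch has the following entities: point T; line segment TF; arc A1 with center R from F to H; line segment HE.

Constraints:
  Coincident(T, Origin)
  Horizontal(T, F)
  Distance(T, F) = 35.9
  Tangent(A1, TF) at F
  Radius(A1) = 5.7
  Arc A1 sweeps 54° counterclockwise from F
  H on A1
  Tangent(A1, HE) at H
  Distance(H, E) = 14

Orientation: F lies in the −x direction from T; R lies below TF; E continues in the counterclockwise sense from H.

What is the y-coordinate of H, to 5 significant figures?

-2.3496

T is at the origin; T and F share the same y with |TF| = 35.9 and F on the −x side, so F = (-35.900, 0.0000). Tangency of A1 to TF means the radius RF is perpendicular to TF, so R = F + (0, -5.7) = (-35.900, -5.7000). On A1, F sits at bearing 90° from R; a 54° counterclockwise sweep puts H at bearing 144°, so H = R + 5.7·(cos 144°, sin 144°) = (-40.511, -2.3496). So H.y = -2.3496.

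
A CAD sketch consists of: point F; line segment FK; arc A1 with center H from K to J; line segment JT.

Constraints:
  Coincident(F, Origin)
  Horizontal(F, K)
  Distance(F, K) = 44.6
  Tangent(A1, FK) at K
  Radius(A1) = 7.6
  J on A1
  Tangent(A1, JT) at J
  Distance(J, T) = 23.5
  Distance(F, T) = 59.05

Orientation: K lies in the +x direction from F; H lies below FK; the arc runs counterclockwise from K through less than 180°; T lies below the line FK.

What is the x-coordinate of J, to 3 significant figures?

38.0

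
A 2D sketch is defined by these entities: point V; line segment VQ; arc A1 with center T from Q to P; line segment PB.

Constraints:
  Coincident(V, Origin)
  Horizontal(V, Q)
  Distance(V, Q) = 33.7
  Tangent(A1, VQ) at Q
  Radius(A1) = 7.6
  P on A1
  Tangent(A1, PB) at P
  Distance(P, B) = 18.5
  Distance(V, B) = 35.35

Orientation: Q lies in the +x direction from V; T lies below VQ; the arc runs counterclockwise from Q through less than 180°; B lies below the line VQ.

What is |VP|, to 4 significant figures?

27.04

V is at the origin; V and Q share the same y with |VQ| = 33.7 and Q on the +x side, so Q = (33.70, 0.000). Since A1 is tangent to VQ there, TQ ⟂ VQ, so T = Q + (0, -7.6) = (33.70, -7.600). Since TP ⟂ PB (tangency), |TB| = √(7.6² + 18.5²) = 20.00 regardless of where P sits on A1. So B lies on both circle(V, 35.35) and circle(T, 20.00); the below-VQ intersection is B = (24.58, -25.40). P is the foot of the tangent from B: P = (26.13, -6.966).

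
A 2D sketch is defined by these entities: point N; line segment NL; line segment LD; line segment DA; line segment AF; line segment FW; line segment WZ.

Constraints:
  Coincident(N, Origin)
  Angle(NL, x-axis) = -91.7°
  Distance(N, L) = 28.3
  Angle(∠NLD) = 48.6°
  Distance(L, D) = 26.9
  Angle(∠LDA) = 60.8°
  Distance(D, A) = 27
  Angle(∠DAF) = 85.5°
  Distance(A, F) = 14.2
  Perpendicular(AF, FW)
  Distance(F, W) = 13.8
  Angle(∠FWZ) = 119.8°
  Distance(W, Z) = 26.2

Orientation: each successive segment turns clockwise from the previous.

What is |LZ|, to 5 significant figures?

36.209

N is at the origin; NL runs at -91.7° with length 28.3, so L = (-0.83955, -28.288). ∠NLD = 48.6° gives LD at 136.90° from the x-axis; with |LD| = 26.9, D = (-20.481, -9.9075). ∠LDA = 60.8° gives DA at 17.700° from the x-axis; with |DA| = 27.0, A = (5.2409, -1.6986). ∠DAF = 85.5° gives AF at -76.800° from the x-axis; with |AF| = 14.2, F = (8.4835, -15.523). The perpendicularity gives FW at right angles to AF, so FW runs at -166.80°; with |FW| = 13.8, W = (-4.9519, -18.675). ∠FWZ = 119.8° gives WZ at 133.00° from the x-axis; with |WZ| = 26.2, Z = (-22.820, 0.48682). Then |LZ| = |Z − L| = 36.209.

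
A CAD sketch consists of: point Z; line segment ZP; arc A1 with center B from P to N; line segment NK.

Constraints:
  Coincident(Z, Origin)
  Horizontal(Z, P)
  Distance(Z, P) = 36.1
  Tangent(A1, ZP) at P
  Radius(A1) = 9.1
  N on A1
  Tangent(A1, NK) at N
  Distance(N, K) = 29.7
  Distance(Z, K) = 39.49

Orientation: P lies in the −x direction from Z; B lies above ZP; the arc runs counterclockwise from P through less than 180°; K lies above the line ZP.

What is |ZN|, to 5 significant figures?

28.146

Checks: |BN| = 9.100 ✓; ∠(BN, NK) = 90.00° ✓; |NK| = 29.70 ✓; |ZK| = 39.49 ✓.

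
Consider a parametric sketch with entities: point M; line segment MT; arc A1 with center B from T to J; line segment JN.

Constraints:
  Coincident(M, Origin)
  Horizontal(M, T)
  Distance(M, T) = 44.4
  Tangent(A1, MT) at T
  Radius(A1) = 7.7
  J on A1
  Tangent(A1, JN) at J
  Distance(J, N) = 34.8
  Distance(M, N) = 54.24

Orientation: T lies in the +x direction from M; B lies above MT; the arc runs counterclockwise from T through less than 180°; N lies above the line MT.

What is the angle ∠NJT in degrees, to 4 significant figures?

120.6°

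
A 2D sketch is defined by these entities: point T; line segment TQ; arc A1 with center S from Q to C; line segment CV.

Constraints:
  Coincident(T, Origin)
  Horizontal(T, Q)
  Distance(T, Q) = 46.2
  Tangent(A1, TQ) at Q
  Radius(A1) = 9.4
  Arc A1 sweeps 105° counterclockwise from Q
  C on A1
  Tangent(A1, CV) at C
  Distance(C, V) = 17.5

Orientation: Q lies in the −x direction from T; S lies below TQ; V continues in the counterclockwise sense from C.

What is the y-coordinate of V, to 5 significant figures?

-28.737

T is at the origin; T and Q share the same y with |TQ| = 46.2 and Q on the −x side, so Q = (-46.200, 0.0000). Tangency of A1 to TQ means the radius SQ is perpendicular to TQ, so S = Q + (0, -9.4) = (-46.200, -9.4000). On A1, Q sits at bearing 90° from S; a 105° counterclockwise sweep puts C at bearing 195°, so C = S + 9.4·(cos 195°, sin 195°) = (-55.280, -11.833). Since A1 is tangent to CV there, SC ⟂ CV, so CV runs along (−sin 195°, cos 195°); with |CV| = 17.5, V = (-50.750, -28.737). So V.y = -28.737.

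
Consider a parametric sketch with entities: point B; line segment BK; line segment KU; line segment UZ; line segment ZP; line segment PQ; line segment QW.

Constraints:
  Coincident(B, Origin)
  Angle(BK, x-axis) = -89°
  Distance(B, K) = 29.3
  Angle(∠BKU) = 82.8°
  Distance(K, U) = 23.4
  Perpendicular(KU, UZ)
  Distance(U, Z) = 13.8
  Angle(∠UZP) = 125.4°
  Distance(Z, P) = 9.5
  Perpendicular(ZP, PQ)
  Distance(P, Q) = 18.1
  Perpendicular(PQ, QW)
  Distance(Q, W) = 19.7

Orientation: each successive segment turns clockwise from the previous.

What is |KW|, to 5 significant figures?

22.311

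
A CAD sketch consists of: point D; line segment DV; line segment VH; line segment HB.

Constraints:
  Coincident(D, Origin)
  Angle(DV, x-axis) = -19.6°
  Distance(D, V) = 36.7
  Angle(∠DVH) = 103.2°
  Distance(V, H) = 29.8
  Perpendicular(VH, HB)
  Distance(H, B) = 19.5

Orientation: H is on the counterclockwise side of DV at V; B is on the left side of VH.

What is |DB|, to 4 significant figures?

41.49

D is at the origin; DV runs at -19.6° with length 36.7, so V = 36.7·(cos -19.6°, sin -19.6°) = (34.57, -12.31). ∠DVH = 103.2°, so VH runs at -19.6° + (180° − 103.2°) = 57.20° from the x-axis; with |VH| = 29.8, H = V + 29.8·(cos 57.20°, sin 57.20°) = (50.72, 12.74). The perpendicularity gives HB at right angles to VH; with |HB| = 19.5 on the left of VH, B = H + 19.5·(-0.8406, 0.5417) = (34.33, 23.30). Then |DB| = |B − D| = 41.49.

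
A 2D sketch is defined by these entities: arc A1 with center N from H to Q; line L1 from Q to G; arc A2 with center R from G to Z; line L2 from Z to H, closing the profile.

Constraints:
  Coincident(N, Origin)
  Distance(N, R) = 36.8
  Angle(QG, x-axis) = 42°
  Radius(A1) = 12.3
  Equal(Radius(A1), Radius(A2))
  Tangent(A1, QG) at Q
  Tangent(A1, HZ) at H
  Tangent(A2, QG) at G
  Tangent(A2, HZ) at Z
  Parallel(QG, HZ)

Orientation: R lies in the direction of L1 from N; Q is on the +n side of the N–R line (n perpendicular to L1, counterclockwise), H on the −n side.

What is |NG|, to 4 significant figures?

38.80

The slot axis is L1's direction at 42.0°, so u = (cos 42.0°, sin 42.0°) = (0.7431, 0.6691) and n = (−sin 42.0°, cos 42.0°) = (-0.6691, 0.7431). N is at the origin and R lies 36.8 along u from N, so R = 36.8·u = (27.35, 24.62). Tangency of A1 to both parallel lines with radius 12.3 puts Q and H at N ± 12.3·n: Q = (-8.230, 9.141), H = (8.230, -9.141). Equal radii place G and Z the same way about R: G = R + 12.3·n = (19.12, 33.76), Z = R − 12.3·n = (35.58, 15.48). Then |NG| = |G − N| = 38.80.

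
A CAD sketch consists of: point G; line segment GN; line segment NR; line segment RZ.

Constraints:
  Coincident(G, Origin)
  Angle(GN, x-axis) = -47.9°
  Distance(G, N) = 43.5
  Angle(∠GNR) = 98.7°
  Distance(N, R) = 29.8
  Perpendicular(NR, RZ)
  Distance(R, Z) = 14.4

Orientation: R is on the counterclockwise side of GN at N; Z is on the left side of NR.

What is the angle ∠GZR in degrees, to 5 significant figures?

128.17°

G is at the origin; GN runs at -47.9° with length 43.5, so N = 43.5·(cos -47.9°, sin -47.9°) = (29.164, -32.276). ∠GNR = 98.7°, so NR runs at -47.9° + (180° − 98.7°) = 33.400° from the x-axis; with |NR| = 29.8, R = N + 29.8·(cos 33.400°, sin 33.400°) = (54.042, -15.872). NR is perpendicular to RZ; with |RZ| = 14.4 on the left of NR, Z = R + 14.4·(-0.55048, 0.83485) = (46.115, -3.8498). Then cos ∠GZR = ZG·ZR / (|ZG||ZR|), giving 128.17°.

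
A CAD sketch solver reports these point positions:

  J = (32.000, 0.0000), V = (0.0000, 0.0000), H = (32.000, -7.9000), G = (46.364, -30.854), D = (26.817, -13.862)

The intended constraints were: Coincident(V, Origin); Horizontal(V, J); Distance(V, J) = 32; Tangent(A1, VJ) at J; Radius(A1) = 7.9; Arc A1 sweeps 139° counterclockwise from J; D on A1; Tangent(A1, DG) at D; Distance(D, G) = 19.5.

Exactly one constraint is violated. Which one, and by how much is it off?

Distance(D, G) = 19.5 — off by 6.40.

V = (0.00, 0.00) ✓; V.y = 0.00, J.y = 0.00 ✓; |VJ| = 32.00 ✓; ∠(HJ, JV) = 90.00° ✓; |HJ| = 7.900 ✓; bearing(H→D) − bearing(H→J) = 139.0° ✓; |HD| = 7.900 ✓; ∠(HD, DG) = 90.00° ✓; |DG| = 25.90 ✗.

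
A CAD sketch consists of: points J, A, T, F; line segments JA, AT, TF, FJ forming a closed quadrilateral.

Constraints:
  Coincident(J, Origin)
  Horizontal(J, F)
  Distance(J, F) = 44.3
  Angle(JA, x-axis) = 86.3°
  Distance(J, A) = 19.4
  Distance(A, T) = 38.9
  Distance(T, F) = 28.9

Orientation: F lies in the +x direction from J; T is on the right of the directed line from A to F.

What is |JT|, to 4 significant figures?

24.63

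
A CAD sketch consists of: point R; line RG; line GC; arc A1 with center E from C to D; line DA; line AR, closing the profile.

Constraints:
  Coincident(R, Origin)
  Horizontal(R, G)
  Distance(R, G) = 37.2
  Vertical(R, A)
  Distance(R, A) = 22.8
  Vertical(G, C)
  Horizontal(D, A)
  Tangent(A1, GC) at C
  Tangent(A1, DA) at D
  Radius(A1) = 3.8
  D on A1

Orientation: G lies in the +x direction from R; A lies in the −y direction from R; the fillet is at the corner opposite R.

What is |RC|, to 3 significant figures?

41.8

R is at the origin; RG is horizontal with |RG| = 37.2 and G on the +x side, so G = (37.2, 0.00). RA is vertical with |RA| = 22.8 and A on the −y side, so A = (0.00, -22.8). The virtual corner opposite R is at (37.2, -22.8). Since A1 is tangent to GC there, EC ⟂ GC and since A1 is tangent to DA there, ED ⟂ DA, with radius 3.8, so the center E sits 3.8 in from both sides at E = (33.4, -19.0). That places the tangent points at C = (37.2, -19.0) on GC and D = (33.4, -22.8) on DA. Then |RC| = |C − R| = 41.8.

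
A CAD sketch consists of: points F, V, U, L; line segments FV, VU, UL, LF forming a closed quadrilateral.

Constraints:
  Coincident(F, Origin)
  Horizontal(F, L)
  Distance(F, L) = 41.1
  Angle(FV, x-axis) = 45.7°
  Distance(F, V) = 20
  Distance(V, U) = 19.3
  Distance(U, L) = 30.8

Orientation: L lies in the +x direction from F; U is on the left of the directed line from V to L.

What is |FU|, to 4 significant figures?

39.30

Checks: |VU| = 19.30 ✓; |UL| = 30.80 ✓.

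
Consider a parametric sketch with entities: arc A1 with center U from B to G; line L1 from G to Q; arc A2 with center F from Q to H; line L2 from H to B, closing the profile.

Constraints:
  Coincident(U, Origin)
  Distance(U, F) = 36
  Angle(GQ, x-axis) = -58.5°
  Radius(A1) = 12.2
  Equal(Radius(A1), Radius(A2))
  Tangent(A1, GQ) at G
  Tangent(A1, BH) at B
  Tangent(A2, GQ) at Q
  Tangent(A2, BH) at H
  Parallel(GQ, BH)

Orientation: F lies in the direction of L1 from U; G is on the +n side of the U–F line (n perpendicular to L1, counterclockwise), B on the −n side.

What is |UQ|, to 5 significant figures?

38.011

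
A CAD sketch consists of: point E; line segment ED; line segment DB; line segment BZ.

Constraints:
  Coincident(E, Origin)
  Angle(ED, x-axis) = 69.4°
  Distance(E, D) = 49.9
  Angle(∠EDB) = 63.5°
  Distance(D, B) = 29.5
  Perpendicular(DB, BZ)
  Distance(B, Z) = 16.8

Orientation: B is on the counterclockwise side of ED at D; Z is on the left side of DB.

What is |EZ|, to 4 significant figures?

28.78

∠EDB = 63.5°, so DB runs at 69.4° + (180° − 63.5°) = 185.9° from the x-axis; with |DB| = 29.5, B = D + 29.5·(cos 185.9°, sin 185.9°) = (-11.79, 43.68). The perpendicularity gives BZ at right angles to DB; with |BZ| = 16.8 on the left of DB, Z = B + 16.8·(0.1028, -0.9947) = (-10.06, 26.97). Then |EZ| = |Z − E| = 28.78.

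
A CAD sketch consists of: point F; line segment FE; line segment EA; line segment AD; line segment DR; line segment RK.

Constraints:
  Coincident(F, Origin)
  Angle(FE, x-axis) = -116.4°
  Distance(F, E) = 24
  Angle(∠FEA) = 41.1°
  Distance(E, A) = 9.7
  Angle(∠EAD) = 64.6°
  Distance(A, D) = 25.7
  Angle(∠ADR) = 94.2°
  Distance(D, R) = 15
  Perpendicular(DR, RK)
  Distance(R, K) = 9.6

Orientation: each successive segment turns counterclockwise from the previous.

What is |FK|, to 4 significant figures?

30.72

∠ADR = 94.2° gives DR at -136.3° from the x-axis; with |DR| = 15.0, R = (-31.62, -10.92). DR is perpendicular to RK, so RK runs at -46.30°; with |RK| = 9.6, K = (-24.99, -17.86). Then |FK| = |K − F| = 30.72.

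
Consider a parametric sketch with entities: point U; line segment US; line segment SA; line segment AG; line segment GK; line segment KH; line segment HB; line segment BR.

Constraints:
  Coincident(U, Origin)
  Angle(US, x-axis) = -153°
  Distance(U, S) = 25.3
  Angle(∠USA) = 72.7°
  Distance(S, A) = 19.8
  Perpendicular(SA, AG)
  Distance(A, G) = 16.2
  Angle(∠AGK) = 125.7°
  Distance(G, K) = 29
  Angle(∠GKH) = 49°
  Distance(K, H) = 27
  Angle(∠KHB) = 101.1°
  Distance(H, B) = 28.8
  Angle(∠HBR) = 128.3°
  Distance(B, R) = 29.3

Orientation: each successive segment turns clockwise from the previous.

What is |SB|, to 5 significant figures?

27.598

U is at the origin; US runs at -153.0° with length 25.3, so S = (-22.542, -11.486). ∠USA = 72.7° gives SA at 99.700° from the x-axis; with |SA| = 19.8, A = (-25.879, 8.0310). SA is perpendicular to AG, so AG runs at 9.7000°; with |AG| = 16.2, G = (-9.9102, 10.760). ∠AGK = 125.7° gives GK at -44.600° from the x-axis; with |GK| = 29.0, K = (10.739, -9.6019). ∠GKH = 49.0° gives KH at -175.60° from the x-axis; with |KH| = 27.0, H = (-16.182, -11.673). ∠KHB = 101.1° gives HB at 105.50° from the x-axis; with |HB| = 28.8, B = (-23.878, 16.079). Then |SB| = |B − S| = 27.598.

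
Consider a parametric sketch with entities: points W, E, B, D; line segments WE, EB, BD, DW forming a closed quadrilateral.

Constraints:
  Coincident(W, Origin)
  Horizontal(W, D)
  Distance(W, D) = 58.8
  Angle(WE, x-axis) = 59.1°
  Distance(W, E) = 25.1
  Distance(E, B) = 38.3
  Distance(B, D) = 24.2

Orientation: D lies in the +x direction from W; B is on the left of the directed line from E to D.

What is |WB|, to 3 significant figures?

56.1

Checks: |EB| = 38.30 ✓; |BD| = 24.20 ✓.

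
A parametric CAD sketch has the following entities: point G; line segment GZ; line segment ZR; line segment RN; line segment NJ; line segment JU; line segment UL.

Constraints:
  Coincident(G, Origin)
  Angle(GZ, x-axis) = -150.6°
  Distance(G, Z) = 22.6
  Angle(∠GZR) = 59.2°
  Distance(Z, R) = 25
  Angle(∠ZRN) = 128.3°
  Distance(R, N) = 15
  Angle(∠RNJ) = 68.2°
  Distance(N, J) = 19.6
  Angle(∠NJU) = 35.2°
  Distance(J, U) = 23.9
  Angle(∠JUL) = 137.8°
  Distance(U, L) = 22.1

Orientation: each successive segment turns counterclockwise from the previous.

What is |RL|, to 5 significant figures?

27.583

G is at the origin; GZ runs at -150.6° with length 22.6, so Z = (-19.689, -11.094). ∠GZR = 59.2° gives ZR at -29.800° from the x-axis; with |ZR| = 25.0, R = (2.0047, -23.519). ∠ZRN = 128.3° gives RN at 21.900° from the x-axis; with |RN| = 15.0, N = (15.922, -17.924). ∠RNJ = 68.2° gives NJ at 133.70° from the x-axis; with |NJ| = 19.6, J = (2.3810, -3.7538). ∠NJU = 35.2° gives JU at -81.500° from the x-axis; with |JU| = 23.9, U = (5.9136, -27.391). ∠JUL = 137.8° gives UL at -39.300° from the x-axis; with |UL| = 22.1, L = (23.015, -41.389). Then |RL| = |L − R| = 27.583.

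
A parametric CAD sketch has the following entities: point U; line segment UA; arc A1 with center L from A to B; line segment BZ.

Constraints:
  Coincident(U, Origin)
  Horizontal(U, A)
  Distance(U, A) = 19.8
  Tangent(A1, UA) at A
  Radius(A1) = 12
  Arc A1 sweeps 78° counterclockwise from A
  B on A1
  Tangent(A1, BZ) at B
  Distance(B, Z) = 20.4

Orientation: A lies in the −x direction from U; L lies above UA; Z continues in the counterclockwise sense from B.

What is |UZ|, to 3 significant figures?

29.7

U is at the origin; UA is horizontal with |UA| = 19.8 and A on the −x side, so A = (-19.8, 0.00). The tangent condition forces LA to be normal to UA, so L = A + (0, 12) = (-19.8, 12.0). On A1, A sits at bearing -90° from L; a 78° counterclockwise sweep puts B at bearing -12°, so B = L + 12.0·(cos -12°, sin -12°) = (-8.06, 9.51). The tangent condition forces LB to be normal to BZ, so BZ runs along (−sin -12°, cos -12°); with |BZ| = 20.4, Z = (-3.82, 29.5). Then |UZ| = |Z − U| = 29.7.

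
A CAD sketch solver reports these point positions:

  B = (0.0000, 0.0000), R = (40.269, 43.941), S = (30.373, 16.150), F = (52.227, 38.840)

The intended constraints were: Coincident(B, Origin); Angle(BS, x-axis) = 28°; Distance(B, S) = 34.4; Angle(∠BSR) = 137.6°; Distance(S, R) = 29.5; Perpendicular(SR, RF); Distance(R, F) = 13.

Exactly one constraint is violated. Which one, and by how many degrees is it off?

Perpendicular(SR, RF) — off by 3.50°.

B = (0.00, 0.00) ✓; BS at 28.00° ✓; |BS| = 34.40 ✓; ∠BSR = 137.6° ✓; |SR| = 29.50 ✓; ∠(SR, RF) = 93.50° ✗; |RF| = 13.00 ✓.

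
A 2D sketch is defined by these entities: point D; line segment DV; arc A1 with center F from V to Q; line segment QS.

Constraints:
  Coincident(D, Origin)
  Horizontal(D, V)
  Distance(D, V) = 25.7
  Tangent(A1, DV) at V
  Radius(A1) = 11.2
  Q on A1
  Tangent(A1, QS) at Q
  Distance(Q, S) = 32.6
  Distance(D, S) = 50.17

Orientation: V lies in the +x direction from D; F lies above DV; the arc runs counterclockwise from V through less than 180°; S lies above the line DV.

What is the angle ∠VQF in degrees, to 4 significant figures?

31.90°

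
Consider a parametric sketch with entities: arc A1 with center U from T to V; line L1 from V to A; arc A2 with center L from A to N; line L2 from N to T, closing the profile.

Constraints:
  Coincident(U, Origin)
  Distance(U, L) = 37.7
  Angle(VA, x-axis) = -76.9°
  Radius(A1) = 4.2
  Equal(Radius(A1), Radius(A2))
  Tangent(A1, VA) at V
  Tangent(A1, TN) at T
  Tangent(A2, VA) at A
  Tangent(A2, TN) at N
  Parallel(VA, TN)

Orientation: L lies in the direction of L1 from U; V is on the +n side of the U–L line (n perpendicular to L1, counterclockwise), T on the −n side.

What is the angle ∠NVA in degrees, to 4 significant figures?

12.56°

The slot axis is L1's direction at -76.9°, so u = (cos -76.9°, sin -76.9°) = (0.2267, -0.9740) and n = (−sin -76.9°, cos -76.9°) = (0.9740, 0.2267). U is at the origin and L lies 37.7 along u from U, so L = 37.7·u = (8.545, -36.72). Tangency of A1 to both parallel lines with radius 4.2 puts V and T at U ± 4.2·n: V = (4.091, 0.9519), T = (-4.091, -0.9519). Equal radii place A and N the same way about L: A = L + 4.2·n = (12.64, -35.77), N = L − 4.2·n = (4.454, -37.67). Then cos ∠NVA = VN·VA / (|VN||VA|), giving 12.56°.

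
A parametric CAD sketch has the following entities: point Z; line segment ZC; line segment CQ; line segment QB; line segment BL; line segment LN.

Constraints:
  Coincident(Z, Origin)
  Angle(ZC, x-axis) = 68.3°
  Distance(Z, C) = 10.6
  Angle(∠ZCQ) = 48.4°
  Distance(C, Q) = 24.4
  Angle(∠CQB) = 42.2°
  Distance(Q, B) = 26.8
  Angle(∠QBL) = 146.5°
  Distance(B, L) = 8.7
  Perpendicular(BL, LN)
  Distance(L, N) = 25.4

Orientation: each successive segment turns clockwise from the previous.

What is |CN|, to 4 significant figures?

9.791

∠QBL = 146.5° gives BL at 125.4° from the x-axis; with |BL| = 8.7, L = (-15.16, 4.790). The perpendicularity gives LN at right angles to BL, so LN runs at 35.40°; with |LN| = 25.4, N = (5.544, 19.50). Then |CN| = |N − C| = 9.791.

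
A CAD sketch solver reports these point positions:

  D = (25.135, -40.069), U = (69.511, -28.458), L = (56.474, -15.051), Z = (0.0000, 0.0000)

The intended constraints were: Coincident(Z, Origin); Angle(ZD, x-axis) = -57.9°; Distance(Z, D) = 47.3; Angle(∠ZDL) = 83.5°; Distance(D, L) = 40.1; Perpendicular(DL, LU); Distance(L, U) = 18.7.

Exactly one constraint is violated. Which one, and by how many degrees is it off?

Perpendicular(DL, LU) — off by 5.60°.

Z = (0.00, 0.00) ✓; ZD at -57.90° ✓; |ZD| = 47.30 ✓; ∠ZDL = 83.50° ✓; |DL| = 40.10 ✓; ∠(DL, LU) = 84.40° ✗; |LU| = 18.70 ✓.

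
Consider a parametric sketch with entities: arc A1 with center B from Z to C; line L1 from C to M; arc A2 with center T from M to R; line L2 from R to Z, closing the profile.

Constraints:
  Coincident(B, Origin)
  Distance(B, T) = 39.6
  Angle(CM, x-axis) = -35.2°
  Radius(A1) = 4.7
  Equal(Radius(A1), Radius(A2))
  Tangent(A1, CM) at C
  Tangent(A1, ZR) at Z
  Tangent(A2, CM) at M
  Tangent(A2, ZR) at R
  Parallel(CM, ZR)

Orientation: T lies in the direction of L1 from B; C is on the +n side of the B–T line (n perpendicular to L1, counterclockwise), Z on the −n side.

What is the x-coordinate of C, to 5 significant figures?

2.7092

B is at the origin and T lies 39.6 along u from B, so T = 39.6·u = (32.359, -22.827). Tangency of A1 to both parallel lines with radius 4.7 puts C and Z at B ± 4.7·n: C = (2.7092, 3.8406), Z = (-2.7092, -3.8406). So C.x = 2.7092.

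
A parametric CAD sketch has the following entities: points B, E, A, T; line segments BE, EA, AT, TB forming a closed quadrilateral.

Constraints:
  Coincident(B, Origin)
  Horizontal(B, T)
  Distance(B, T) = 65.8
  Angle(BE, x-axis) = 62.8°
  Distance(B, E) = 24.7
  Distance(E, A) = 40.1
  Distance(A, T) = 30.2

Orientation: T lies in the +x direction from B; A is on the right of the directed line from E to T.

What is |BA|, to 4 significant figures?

37.98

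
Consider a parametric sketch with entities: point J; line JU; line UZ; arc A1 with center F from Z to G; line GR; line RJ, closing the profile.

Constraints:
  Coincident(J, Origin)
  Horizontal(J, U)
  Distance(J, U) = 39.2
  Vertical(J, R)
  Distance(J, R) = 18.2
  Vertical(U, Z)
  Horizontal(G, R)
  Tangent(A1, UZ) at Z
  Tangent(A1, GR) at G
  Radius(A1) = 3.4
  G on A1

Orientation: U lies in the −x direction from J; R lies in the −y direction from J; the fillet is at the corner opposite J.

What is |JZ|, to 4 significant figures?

41.90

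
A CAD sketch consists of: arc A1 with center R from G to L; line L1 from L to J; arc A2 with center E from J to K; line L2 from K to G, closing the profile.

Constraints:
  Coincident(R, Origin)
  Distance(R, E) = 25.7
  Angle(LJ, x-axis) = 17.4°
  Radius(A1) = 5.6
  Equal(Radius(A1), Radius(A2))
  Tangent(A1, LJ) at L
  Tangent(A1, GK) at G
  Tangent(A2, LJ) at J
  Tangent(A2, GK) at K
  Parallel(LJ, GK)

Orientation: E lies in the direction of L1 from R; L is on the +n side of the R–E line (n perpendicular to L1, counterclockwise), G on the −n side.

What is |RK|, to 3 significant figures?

26.3

Tangency of A1 to both parallel lines with radius 5.6 puts L and G at R ± 5.6·n: L = (-1.67, 5.34), G = (1.67, -5.34). Equal radii place J and K the same way about E: J = E + 5.6·n = (22.8, 13.0), K = E − 5.6·n = (26.2, 2.34). Then |RK| = |K − R| = 26.3.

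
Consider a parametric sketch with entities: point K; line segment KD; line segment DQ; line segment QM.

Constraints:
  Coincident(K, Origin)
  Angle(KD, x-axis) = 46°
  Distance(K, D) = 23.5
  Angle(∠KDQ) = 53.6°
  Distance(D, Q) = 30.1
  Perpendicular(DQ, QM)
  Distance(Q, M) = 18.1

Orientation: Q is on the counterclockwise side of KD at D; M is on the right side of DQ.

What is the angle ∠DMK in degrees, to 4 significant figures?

35.40°

K is at the origin; KD runs at 46.0° with length 23.5, so D = 23.5·(cos 46.0°, sin 46.0°) = (16.32, 16.90). ∠KDQ = 53.6°, so DQ runs at 46.0° + (180° − 53.6°) = 172.4° from the x-axis; with |DQ| = 30.1, Q = D + 30.1·(cos 172.4°, sin 172.4°) = (-13.51, 20.89). DQ ⟂ QM; with |QM| = 18.1 on the right of DQ, M = Q + 18.1·(0.1323, 0.9912) = (-11.12, 38.83). Then cos ∠DMK = MD·MK / (|MD||MK|), giving 35.40°.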